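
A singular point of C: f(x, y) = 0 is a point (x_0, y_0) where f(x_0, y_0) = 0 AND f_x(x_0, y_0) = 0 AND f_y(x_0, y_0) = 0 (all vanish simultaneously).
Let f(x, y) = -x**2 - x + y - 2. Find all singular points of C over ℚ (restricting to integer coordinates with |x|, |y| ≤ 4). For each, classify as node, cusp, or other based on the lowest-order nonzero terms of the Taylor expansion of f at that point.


No singular points in the scanned grid; C is smooth there.

Compute partial derivatives:
  f_x = -2*x - 1.
  f_y = 1.
f_y = 1 is a nonzero constant, so f_y never vanishes: no point (x, y) can satisfy f = f_x = f_y = 0. In particular no (x, y) ∈ {−4, ..., 4}² is singular; the curve is smooth.


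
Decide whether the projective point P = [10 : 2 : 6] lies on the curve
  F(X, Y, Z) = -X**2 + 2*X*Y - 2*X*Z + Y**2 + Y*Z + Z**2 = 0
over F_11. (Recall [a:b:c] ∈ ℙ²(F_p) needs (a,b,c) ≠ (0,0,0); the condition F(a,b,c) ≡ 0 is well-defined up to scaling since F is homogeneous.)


F(10,2,6) ≡ 4 (mod 11); P is NOT on the curve.

Evaluate F(10, 2, 6) term-by-term (mod 11).
  -X**2 ↦ -1·100·1·1 = -100
  2*X*Y ↦ 2·10·2·1 = 40
  -2*X*Z ↦ -2·10·1·6 = -120
  Y**2 ↦ 1·1·4·1 = 4
  Y*Z ↦ 1·1·2·6 = 12
  Z**2 ↦ 1·1·1·36 = 36
Sum: F(10, 2, 6) = (-100) + (40) + (-120) + (4) + (12) + (36) = -128.
Reducing mod 11: -128 ≡ 4 (mod 11).
Since F(a, b, c) ≡ 4 ≠ 0 (mod 11), P does NOT lie on the curve.


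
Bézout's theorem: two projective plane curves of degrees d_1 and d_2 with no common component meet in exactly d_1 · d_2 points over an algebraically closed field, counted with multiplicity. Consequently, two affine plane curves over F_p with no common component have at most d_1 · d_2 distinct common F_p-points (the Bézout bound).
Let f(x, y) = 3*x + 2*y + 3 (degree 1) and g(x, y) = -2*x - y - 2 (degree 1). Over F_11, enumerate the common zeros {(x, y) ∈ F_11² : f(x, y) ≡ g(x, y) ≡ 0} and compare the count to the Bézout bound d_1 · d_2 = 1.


Common zeros: {(10, 0)}; count = 1; Bézout bound = 1.

deg(f) = 1, deg(g) = 1, so Bézout bound = 1.
Scan x ∈ F_11. For each x, list the y ∈ F_11 with f(x, y) ≡ 0 and those with g(x, y) ≡ 0 (mod 11); the common zeros in that column are the intersection.
  x = 0: f ≡ 0 at y ∈ {4}; g ≡ 0 at y ∈ {9}; common: ∅.
  x = 1: f ≡ 0 at y ∈ {8}; g ≡ 0 at y ∈ {7}; common: ∅.
  x = 2: f ≡ 0 at y ∈ {1}; g ≡ 0 at y ∈ {5}; common: ∅.
  x = 3: f ≡ 0 at y ∈ {5}; g ≡ 0 at y ∈ {3}; common: ∅.
  x = 4: f ≡ 0 at y ∈ {9}; g ≡ 0 at y ∈ {1}; common: ∅.
  x = 5: f ≡ 0 at y ∈ {2}; g ≡ 0 at y ∈ {10}; common: ∅.
  x = 6: f ≡ 0 at y ∈ {6}; g ≡ 0 at y ∈ {8}; common: ∅.
  x = 7: f ≡ 0 at y ∈ {10}; g ≡ 0 at y ∈ {6}; common: ∅.
  x = 8: f ≡ 0 at y ∈ {3}; g ≡ 0 at y ∈ {4}; common: ∅.
  x = 9: f ≡ 0 at y ∈ {7}; g ≡ 0 at y ∈ {2}; common: ∅.
  x = 10: f ≡ 0 at y ∈ {0}; g ≡ 0 at y ∈ {0}; common: {0}.
Collecting: common zeros = {(10, 0)}, so the count is 1.
Comparison with the Bézout bound: 1 ≤ 1 = deg(f)·deg(g), as expected for curves with no common component (the bound is attained).


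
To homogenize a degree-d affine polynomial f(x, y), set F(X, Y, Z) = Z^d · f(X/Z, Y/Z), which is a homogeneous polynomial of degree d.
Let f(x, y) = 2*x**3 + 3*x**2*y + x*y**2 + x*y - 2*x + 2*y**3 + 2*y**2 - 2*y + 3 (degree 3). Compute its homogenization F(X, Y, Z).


F(X, Y, Z) = 2*X**3 + 3*X**2*Y + X*Y**2 + X*Y*Z - 2*X*Z**2 + 2*Y**3 + 2*Y**2*Z - 2*Y*Z**2 + 3*Z**3

deg(f) = 3.
Substitute x = X/Z, y = Y/Z into f, then multiply by Z^3.
  monomial 2·x^3·y^0 ↦ 2·X^3·Y^0·Z^0.
  monomial 3·x^2·y^1 ↦ 3·X^2·Y^1·Z^0.
  monomial 1·x^1·y^2 ↦ 1·X^1·Y^2·Z^0.
  monomial 1·x^1·y^1 ↦ 1·X^1·Y^1·Z^1.
  monomial -2·x^1·y^0 ↦ -2·X^1·Y^0·Z^2.
  monomial 2·x^0·y^3 ↦ 2·X^0·Y^3·Z^0.
  monomial 2·x^0·y^2 ↦ 2·X^0·Y^2·Z^1.
  monomial -2·x^0·y^1 ↦ -2·X^0·Y^1·Z^2.
  monomial 3·x^0·y^0 ↦ 3·X^0·Y^0·Z^3.
Collecting: F(X, Y, Z) = 2*X**3 + 3*X**2*Y + X*Y**2 + X*Y*Z - 2*X*Z**2 + 2*Y**3 + 2*Y**2*Z - 2*Y*Z**2 + 3*Z**3.


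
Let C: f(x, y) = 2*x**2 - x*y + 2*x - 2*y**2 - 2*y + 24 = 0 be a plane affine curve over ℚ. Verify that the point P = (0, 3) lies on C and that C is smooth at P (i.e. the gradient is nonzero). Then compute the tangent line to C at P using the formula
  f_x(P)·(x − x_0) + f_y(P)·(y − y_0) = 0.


Tangent line at P: -x - 14*y + 42 = 0.

Step 1: f(0, 3) = 0, so P lies on C.
Step 2: partial derivatives
  f_x(x, y) = 4*x - y + 2, f_y(x, y) = -x - 4*y - 2.
  f_x(P) = -1, f_y(P) = -14 (gradient nonzero, so P is smooth).
Step 3: tangent line at P: -1·(x − 0) + -14·(y − 3) = 0.
Expanding: -x - 14*y + 42 = 0.


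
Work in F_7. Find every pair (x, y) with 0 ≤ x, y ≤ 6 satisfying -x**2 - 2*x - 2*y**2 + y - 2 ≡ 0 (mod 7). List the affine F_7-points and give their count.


Affine F_7-points: {(6, 2)}; count = 1.

For each of the 49 pairs (x, y) ∈ F_7², evaluate f(x, y) mod 7. Record the zeros.
  x = 0: [0↦5, 1↦4, 2↦6, 3↦4, 4↦5, 5↦2, 6↦2]  zeros at y ∈ ∅
  x = 1: [0↦2, 1↦1, 2↦3, 3↦1, 4↦2, 5↦6, 6↦6]  zeros at y ∈ ∅
  x = 2: [0↦4, 1↦3, 2↦5, 3↦3, 4↦4, 5↦1, 6↦1]  zeros at y ∈ ∅
  x = 3: [0↦4, 1↦3, 2↦5, 3↦3, 4↦4, 5↦1, 6↦1]  zeros at y ∈ ∅
  x = 4: [0↦2, 1↦1, 2↦3, 3↦1, 4↦2, 5↦6, 6↦6]  zeros at y ∈ ∅
  x = 5: [0↦5, 1↦4, 2↦6, 3↦4, 4↦5, 5↦2, 6↦2]  zeros at y ∈ ∅
  x = 6: [0↦6, 1↦5, 2↦0, 3↦5, 4↦6, 5↦3, 6↦3]  zeros at y ∈ {2}
Collecting zeros: affine points = {(6, 2)}.
Total count |C(F_7)_aff| = 1.


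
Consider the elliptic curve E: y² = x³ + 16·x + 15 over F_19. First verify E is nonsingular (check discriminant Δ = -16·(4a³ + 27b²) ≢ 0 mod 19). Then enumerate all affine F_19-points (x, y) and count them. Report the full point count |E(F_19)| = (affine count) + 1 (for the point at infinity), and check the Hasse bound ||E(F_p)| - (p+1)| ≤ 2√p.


Affine points = {(2, 6), (2, 13), (5, 7), (5, 12), (6, 2), (6, 17), (8, 3), (8, 16), (10, 4), (10, 15), (12, 4), (12, 15), (13, 8), (13, 11), (14, 0), (15, 1), (15, 18), (16, 4), (16, 15), (18, 6), (18, 13)}; affine count = 21; |E(F_19)| = 22.

Discriminant check: Δ ∝ 4a³ + 27b² = 4·16³ + 27·15² = 4·4096 + 27·225 ≡ 1 (mod 19). Nonzero ⇒ E is nonsingular.
For each x ∈ F_19, compute rhs = x³ + 16·x + 15 mod 19, then count y ∈ F_19 with y² ≡ rhs.
  x = 0: rhs = 15, matching y values: none (0 points).
  x = 1: rhs = 13, matching y values: none (0 points).
  x = 2: rhs = 17, matching y values: 6, 13 (2 points).
  x = 3: rhs = 14, matching y values: none (0 points).
  x = 4: rhs = 10, matching y values: none (0 points).
  x = 5: rhs = 11, matching y values: 7, 12 (2 points).
  x = 6: rhs = 4, matching y values: 2, 17 (2 points).
  x = 7: rhs = 14, matching y values: none (0 points).
  x = 8: rhs = 9, matching y values: 3, 16 (2 points).
  x = 9: rhs = 14, matching y values: none (0 points).
  x = 10: rhs = 16, matching y values: 4, 15 (2 points).
  x = 11: rhs = 2, matching y values: none (0 points).
  x = 12: rhs = 16, matching y values: 4, 15 (2 points).
  x = 13: rhs = 7, matching y values: 8, 11 (2 points).
  x = 14: rhs = 0, matching y values: 0 (1 points).
  x = 15: rhs = 1, matching y values: 1, 18 (2 points).
  x = 16: rhs = 16, matching y values: 4, 15 (2 points).
  x = 17: rhs = 13, matching y values: none (0 points).
  x = 18: rhs = 17, matching y values: 6, 13 (2 points).
Total affine count: 21.
Full point count |E(F_19)| = 21 + 1 = 22.
Hasse bound: |22 − (19+1)| = |2| = 2 ≤ 2√19 ≈ 8.7178 ✓.


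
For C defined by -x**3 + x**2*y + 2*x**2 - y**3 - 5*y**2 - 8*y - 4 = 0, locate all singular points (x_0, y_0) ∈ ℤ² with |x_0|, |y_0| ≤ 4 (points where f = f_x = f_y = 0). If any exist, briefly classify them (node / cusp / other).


Singular points: {(0, -2)}; classification: cusp.

Compute partial derivatives:
  f_x = -3*x**2 + 2*x*y + 4*x.
  f_y = x**2 - 3*y**2 - 10*y - 8.
Scan x_0 ∈ {−4, ..., 4}. For each x_0, f_y(x_0, y) is a polynomial in y; find its integer roots y ∈ {−4, ..., 4}, then test f_x and f at those candidates.
  x = -4: f_y(-4, y) = -3*y**2 - 10*y + 8; vanishes at y ∈ {-4}. (-4, -4): f_x = -32 ≠ 0.
  x = -3: f_y(-3, y) = -3*y**2 - 10*y + 1; no integer root y with |y| ≤ 4.
  x = -2: f_y(-2, y) = -3*y**2 - 10*y - 4; no integer root y with |y| ≤ 4.
  x = -1: f_y(-1, y) = -3*y**2 - 10*y - 7; vanishes at y ∈ {-1}. (-1, -1): f_x = -5 ≠ 0.
  x = 0: f_y(0, y) = -3*y**2 - 10*y - 8; vanishes at y ∈ {-2}. (0, -2): f_x = 0, f = 0 — SINGULAR.
  x = 1: f_y(1, y) = -3*y**2 - 10*y - 7; vanishes at y ∈ {-1}. (1, -1): f_x = -1 ≠ 0.
  x = 2: f_y(2, y) = -3*y**2 - 10*y - 4; no integer root y with |y| ≤ 4.
  x = 3: f_y(3, y) = -3*y**2 - 10*y + 1; no integer root y with |y| ≤ 4.
  x = 4: f_y(4, y) = -3*y**2 - 10*y + 8; vanishes at y ∈ {-4}. (4, -4): f_x = -64 ≠ 0.
Only singular point on the grid: (0, -2).
Classify: substitute x = 0 + u, y = -2 + v and expand: f = -u**3 + u**2*v - v**3 + v**2.
No constant or linear terms (consistent with a singular point). Quadratic part: v**2. Cubic part: -u**3 + u**2*v - v**3.
The quadratic part v**2 is a perfect square, so there is a single (double) tangent line v = 0, i.e. y = -2. Restricting the cubic part to that line (v = 0) leaves -u**3 ≠ 0, so f is not divisible by v and the branch is v² ≈ u**3 to lowest order — this is a cusp.
Classification: cusp.


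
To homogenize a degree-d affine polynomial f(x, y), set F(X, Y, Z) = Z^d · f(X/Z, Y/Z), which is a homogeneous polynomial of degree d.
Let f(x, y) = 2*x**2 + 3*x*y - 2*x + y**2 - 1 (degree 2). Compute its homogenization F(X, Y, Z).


F(X, Y, Z) = 2*X**2 + 3*X*Y - 2*X*Z + Y**2 - Z**2

deg(f) = 2.
Substitute x = X/Z, y = Y/Z into f, then multiply by Z^2.
  monomial 2·x^2·y^0 ↦ 2·X^2·Y^0·Z^0.
  monomial 3·x^1·y^1 ↦ 3·X^1·Y^1·Z^0.
  monomial -2·x^1·y^0 ↦ -2·X^1·Y^0·Z^1.
  monomial 1·x^0·y^2 ↦ 1·X^0·Y^2·Z^0.
  monomial -1·x^0·y^0 ↦ -1·X^0·Y^0·Z^2.
Collecting: F(X, Y, Z) = 2*X**2 + 3*X*Y - 2*X*Z + Y**2 - Z**2.


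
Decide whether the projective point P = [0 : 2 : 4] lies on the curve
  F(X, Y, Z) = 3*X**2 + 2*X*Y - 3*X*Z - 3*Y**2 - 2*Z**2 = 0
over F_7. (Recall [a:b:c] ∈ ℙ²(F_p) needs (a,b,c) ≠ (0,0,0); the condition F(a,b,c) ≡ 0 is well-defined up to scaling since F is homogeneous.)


F(0,2,4) ≡ 5 (mod 7); P is NOT on the curve.

Evaluate F(0, 2, 4) term-by-term (mod 7).
  3*X**2 ↦ 3·0·1·1 = 0
  2*X*Y ↦ 2·0·2·1 = 0
  -3*X*Z ↦ -3·0·1·4 = 0
  -3*Y**2 ↦ -3·1·4·1 = -12
  -2*Z**2 ↦ -2·1·1·16 = -32
Sum: F(0, 2, 4) = (0) + (0) + (0) + (-12) + (-32) = -44.
Reducing mod 7: -44 ≡ 5 (mod 7).
Since F(a, b, c) ≡ 5 ≠ 0 (mod 7), P does NOT lie on the curve.


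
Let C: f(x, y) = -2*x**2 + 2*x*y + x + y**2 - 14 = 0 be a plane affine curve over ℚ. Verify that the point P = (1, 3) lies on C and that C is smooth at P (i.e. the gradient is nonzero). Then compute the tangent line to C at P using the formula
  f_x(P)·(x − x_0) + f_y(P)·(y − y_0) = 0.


Tangent line at P: 3*x + 8*y - 27 = 0.

Step 1: f(1, 3) = 0, so P lies on C.
Step 2: partial derivatives
  f_x(x, y) = -4*x + 2*y + 1, f_y(x, y) = 2*x + 2*y.
  f_x(P) = 3, f_y(P) = 8 (gradient nonzero, so P is smooth).
Step 3: tangent line at P: 3·(x − 1) + 8·(y − 3) = 0.
Expanding: 3*x + 8*y - 27 = 0.


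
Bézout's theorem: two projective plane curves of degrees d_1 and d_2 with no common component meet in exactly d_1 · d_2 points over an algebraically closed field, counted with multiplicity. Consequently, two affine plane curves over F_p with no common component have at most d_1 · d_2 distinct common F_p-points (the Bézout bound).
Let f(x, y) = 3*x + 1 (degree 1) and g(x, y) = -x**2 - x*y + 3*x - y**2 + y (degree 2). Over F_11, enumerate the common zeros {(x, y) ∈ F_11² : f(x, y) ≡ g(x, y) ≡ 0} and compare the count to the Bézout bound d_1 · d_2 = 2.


Common zeros: {(7, 2), (7, 3)}; count = 2; Bézout bound = 2.

deg(f) = 1, deg(g) = 2, so Bézout bound = 2.
Scan x ∈ F_11. For each x, list the y ∈ F_11 with f(x, y) ≡ 0 and those with g(x, y) ≡ 0 (mod 11); the common zeros in that column are the intersection.
  x = 0: f ≡ 0 at y ∈ ∅; g ≡ 0 at y ∈ {0, 1}; common: ∅.
  x = 1: f ≡ 0 at y ∈ ∅; g ≡ 0 at y ∈ ∅; common: ∅.
  x = 2: f ≡ 0 at y ∈ ∅; g ≡ 0 at y ∈ {1, 9}; common: ∅.
  x = 3: f ≡ 0 at y ∈ ∅; g ≡ 0 at y ∈ {0, 9}; common: ∅.
  x = 4: f ≡ 0 at y ∈ ∅; g ≡ 0 at y ∈ {3, 5}; common: ∅.
  x = 5: f ≡ 0 at y ∈ ∅; g ≡ 0 at y ∈ {2, 5}; common: ∅.
  x = 6: f ≡ 0 at y ∈ ∅; g ≡ 0 at y ∈ ∅; common: ∅.
  x = 7: f ≡ 0 at y ∈ {0, 1, 2, 3, 4, 5, 6, 7, 8, 9, 10}; g ≡ 0 at y ∈ {2, 3}; common: {2, 3}.
  x = 8: f ≡ 0 at y ∈ ∅; g ≡ 0 at y ∈ ∅; common: ∅.
  x = 9: f ≡ 0 at y ∈ ∅; g ≡ 0 at y ∈ ∅; common: ∅.
  x = 10: f ≡ 0 at y ∈ ∅; g ≡ 0 at y ∈ ∅; common: ∅.
Collecting: common zeros = {(7, 2), (7, 3)}, so the count is 2.
Comparison with the Bézout bound: 2 ≤ 2 = deg(f)·deg(g), as expected for curves with no common component (the bound is attained).


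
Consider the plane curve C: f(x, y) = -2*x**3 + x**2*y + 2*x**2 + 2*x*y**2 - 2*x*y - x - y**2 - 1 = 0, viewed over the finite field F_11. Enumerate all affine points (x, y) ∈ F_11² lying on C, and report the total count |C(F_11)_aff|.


Affine F_11-points: {(1, 2), (1, 10), (2, 0), (6, 2), (7, 3), (7, 7), (8, 4), (8, 6), (9, 8), (9, 9)}; count = 10.

For each of the 121 pairs (x, y) ∈ F_11², evaluate f(x, y) mod 11. Record the zeros.
  x = 0: [0↦10, 1↦9, 2↦6, 3↦1, 4↦5, 5↦7, 6↦7, 7↦5, 8↦1, 9↦6, 10↦9]  zeros at y ∈ ∅
  x = 1: [0↦9, 1↦9, 2↦0, 3↦4, 4↦10, 5↦7, 6↦6, 7↦7, 8↦10, 9↦4, 10↦0]  zeros at y ∈ {2, 10}
  x = 2: [0↦0, 1↦3, 2↦1, 3↦5, 4↦4, 5↦9, 6↦9, 7↦4, 8↦5, 9↦1, 10↦3]  zeros at y ∈ {0}
  x = 3: [0↦4, 1↦1, 2↦8, 3↦3, 4↦8, 5↦1, 6↦4, 7↦6, 8↦7, 9↦7, 10↦6]  zeros at y ∈ ∅
  x = 4: [0↦9, 1↦2, 2↦9, 3↦8, 4↦10, 5↦4, 6↦1, 7↦1, 8↦4, 9↦10, 10↦8]  zeros at y ∈ ∅
  x = 5: [0↦3, 1↦5, 2↦3, 3↦8, 4↦9, 5↦6, 6↦10, 7↦10, 8↦6, 9↦9, 10↦8]  zeros at y ∈ ∅
  x = 6: [0↦7, 1↦9, 2↦0, 3↦2, 4↦4, 5↦6, 6↦8, 7↦10, 8↦1, 9↦3, 10↦5]  zeros at y ∈ {2}
  x = 7: [0↦9, 1↦2, 2↦10, 3↦0, 4↦5, 5↦3, 6↦5, 7↦0, 8↦10, 9↦2, 10↦9]  zeros at y ∈ {3, 7}
  x = 8: [0↦8, 1↦5, 2↦10, 3↦1, 4↦0, 5↦7, 6↦0, 7↦1, 8↦10, 9↦5, 10↦8]  zeros at y ∈ {4, 6}
  x = 9: [0↦3, 1↦6, 2↦10, 3↦4, 4↦10, 5↦6, 6↦3, 7↦1, 8↦0, 9↦0, 10↦1]  zeros at y ∈ {8, 9}
  x = 10: [0↦4, 1↦4, 2↦9, 3↦8, 4↦1, 5↦10, 6↦2, 7↦10, 8↦1, 9↦8, 10↦9]  zeros at y ∈ ∅
Collecting zeros: affine points = {(1, 2), (1, 10), (2, 0), (6, 2), (7, 3), (7, 7), (8, 4), (8, 6), (9, 8), (9, 9)}.
Total count |C(F_11)_aff| = 10.


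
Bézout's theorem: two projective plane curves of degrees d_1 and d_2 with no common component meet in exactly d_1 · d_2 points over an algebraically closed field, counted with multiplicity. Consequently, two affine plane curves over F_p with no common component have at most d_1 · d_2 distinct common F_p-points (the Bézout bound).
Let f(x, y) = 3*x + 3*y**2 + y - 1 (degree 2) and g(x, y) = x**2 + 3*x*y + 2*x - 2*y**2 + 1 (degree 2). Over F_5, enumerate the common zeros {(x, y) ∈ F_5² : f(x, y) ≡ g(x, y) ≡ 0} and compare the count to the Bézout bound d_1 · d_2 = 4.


Common zeros: {(3, 4), (4, 1)}; count = 2; Bézout bound = 4.

deg(f) = 2, deg(g) = 2, so Bézout bound = 4.
Scan x ∈ F_5. For each x, list the y ∈ F_5 with f(x, y) ≡ 0 and those with g(x, y) ≡ 0 (mod 5); the common zeros in that column are the intersection.
  x = 0: f ≡ 0 at y ∈ ∅; g ≡ 0 at y ∈ ∅; common: ∅.
  x = 1: f ≡ 0 at y ∈ ∅; g ≡ 0 at y ∈ {1, 3}; common: ∅.
  x = 2: f ≡ 0 at y ∈ {0, 3}; g ≡ 0 at y ∈ ∅; common: ∅.
  x = 3: f ≡ 0 at y ∈ {4}; g ≡ 0 at y ∈ {3, 4}; common: {4}.
  x = 4: f ≡ 0 at y ∈ {1, 2}; g ≡ 0 at y ∈ {0, 1}; common: {1}.
Collecting: common zeros = {(3, 4), (4, 1)}, so the count is 2.
Comparison with the Bézout bound: 2 ≤ 4 = deg(f)·deg(g), as expected for curves with no common component (the affine F_5-count falls short of the bound because intersections may lie at infinity, over extension fields, or carry multiplicity).


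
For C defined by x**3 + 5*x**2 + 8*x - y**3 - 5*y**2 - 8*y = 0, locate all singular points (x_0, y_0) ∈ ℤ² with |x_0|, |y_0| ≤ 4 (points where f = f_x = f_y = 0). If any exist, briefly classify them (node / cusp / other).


Singular points: {(-2, -2)}; classification: node.

Compute partial derivatives:
  f_x = 3*x**2 + 10*x + 8.
  f_y = -3*y**2 - 10*y - 8.
Scan x_0 ∈ {−4, ..., 4}. For each x_0, f_y(x_0, y) is a polynomial in y; find its integer roots y ∈ {−4, ..., 4}, then test f_x and f at those candidates.
  x = -4: f_y(-4, y) = -3*y**2 - 10*y - 8; vanishes at y ∈ {-2}. (-4, -2): f_x = 16 ≠ 0.
  x = -3: f_y(-3, y) = -3*y**2 - 10*y - 8; vanishes at y ∈ {-2}. (-3, -2): f_x = 5 ≠ 0.
  x = -2: f_y(-2, y) = -3*y**2 - 10*y - 8; vanishes at y ∈ {-2}. (-2, -2): f_x = 0, f = 0 — SINGULAR.
  x = -1: f_y(-1, y) = -3*y**2 - 10*y - 8; vanishes at y ∈ {-2}. (-1, -2): f_x = 1 ≠ 0.
  x = 0: f_y(0, y) = -3*y**2 - 10*y - 8; vanishes at y ∈ {-2}. (0, -2): f_x = 8 ≠ 0.
  x = 1: f_y(1, y) = -3*y**2 - 10*y - 8; vanishes at y ∈ {-2}. (1, -2): f_x = 21 ≠ 0.
  x = 2: f_y(2, y) = -3*y**2 - 10*y - 8; vanishes at y ∈ {-2}. (2, -2): f_x = 40 ≠ 0.
  x = 3: f_y(3, y) = -3*y**2 - 10*y - 8; vanishes at y ∈ {-2}. (3, -2): f_x = 65 ≠ 0.
  x = 4: f_y(4, y) = -3*y**2 - 10*y - 8; vanishes at y ∈ {-2}. (4, -2): f_x = 96 ≠ 0.
Only singular point on the grid: (-2, -2).
Classify: substitute x = -2 + u, y = -2 + v and expand: f = u**3 - u**2 - v**3 + v**2.
No constant or linear terms (consistent with a singular point). Quadratic part: -u**2 + v**2. Cubic part: u**3 - v**3.
The quadratic part v**2 - u**2 = (v − u)(v + u) splits into two distinct linear factors, so there are two distinct tangent lines y − -2 = ±(x − -2) — this is a node (ordinary double point).
Classification: node.


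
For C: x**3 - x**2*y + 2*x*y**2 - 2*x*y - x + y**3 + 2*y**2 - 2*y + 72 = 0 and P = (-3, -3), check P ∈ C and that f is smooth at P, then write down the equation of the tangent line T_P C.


Tangent line at P: 32*x + 46*y + 234 = 0.

Step 1: f(-3, -3) = 0, so P lies on C.
Step 2: partial derivatives
  f_x(x, y) = 3*x**2 - 2*x*y + 2*y**2 - 2*y - 1, f_y(x, y) = -x**2 + 4*x*y - 2*x + 3*y**2 + 4*y - 2.
  f_x(P) = 32, f_y(P) = 46 (gradient nonzero, so P is smooth).
Step 3: tangent line at P: 32·(x − -3) + 46·(y − -3) = 0.
Expanding: 32*x + 46*y + 234 = 0.


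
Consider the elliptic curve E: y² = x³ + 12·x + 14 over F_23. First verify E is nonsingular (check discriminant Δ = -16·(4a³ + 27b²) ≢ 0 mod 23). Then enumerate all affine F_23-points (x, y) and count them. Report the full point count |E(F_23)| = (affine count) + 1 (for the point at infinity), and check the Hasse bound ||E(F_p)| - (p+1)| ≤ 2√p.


Affine points = {(1, 2), (1, 21), (2, 0), (3, 10), (3, 13), (6, 7), (6, 16), (7, 2), (7, 21), (8, 1), (8, 22), (9, 0), (12, 0), (15, 2), (15, 21), (16, 1), (16, 22), (17, 5), (17, 18), (18, 6), (18, 17), (22, 1), (22, 22)}; affine count = 23; |E(F_23)| = 24.

Discriminant check: Δ ∝ 4a³ + 27b² = 4·12³ + 27·14² = 4·1728 + 27·196 ≡ 14 (mod 23). Nonzero ⇒ E is nonsingular.
For each x ∈ F_23, compute rhs = x³ + 12·x + 14 mod 23, then count y ∈ F_23 with y² ≡ rhs.
  x = 0: rhs = 14, matching y values: none (0 points).
  x = 1: rhs = 4, matching y values: 2, 21 (2 points).
  x = 2: rhs = 0, matching y values: 0 (1 points).
  x = 3: rhs = 8, matching y values: 10, 13 (2 points).
  x = 4: rhs = 11, matching y values: none (0 points).
  x = 5: rhs = 15, matching y values: none (0 points).
  x = 6: rhs = 3, matching y values: 7, 16 (2 points).
  x = 7: rhs = 4, matching y values: 2, 21 (2 points).
  x = 8: rhs = 1, matching y values: 1, 22 (2 points).
  x = 9: rhs = 0, matching y values: 0 (1 points).
  x = 10: rhs = 7, matching y values: none (0 points).
  x = 11: rhs = 5, matching y values: none (0 points).
  x = 12: rhs = 0, matching y values: 0 (1 points).
  x = 13: rhs = 21, matching y values: none (0 points).
  x = 14: rhs = 5, matching y values: none (0 points).
  x = 15: rhs = 4, matching y values: 2, 21 (2 points).
  x = 16: rhs = 1, matching y values: 1, 22 (2 points).
  x = 17: rhs = 2, matching y values: 5, 18 (2 points).
  x = 18: rhs = 13, matching y values: 6, 17 (2 points).
  x = 19: rhs = 17, matching y values: none (0 points).
  x = 20: rhs = 20, matching y values: none (0 points).
  x = 21: rhs = 5, matching y values: none (0 points).
  x = 22: rhs = 1, matching y values: 1, 22 (2 points).
Total affine count: 23.
Full point count |E(F_23)| = 23 + 1 = 24.
Hasse bound: |24 − (23+1)| = |0| = 0 ≤ 2√23 ≈ 9.5917 ✓.


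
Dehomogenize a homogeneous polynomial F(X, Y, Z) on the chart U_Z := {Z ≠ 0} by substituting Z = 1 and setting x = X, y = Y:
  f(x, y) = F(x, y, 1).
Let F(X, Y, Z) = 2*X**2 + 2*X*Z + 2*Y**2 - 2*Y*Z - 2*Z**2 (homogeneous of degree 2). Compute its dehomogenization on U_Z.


f(x, y) = 2*x**2 + 2*x + 2*y**2 - 2*y - 2

On U_Z we set Z = 1. Each monomial c·X^i·Y^j·Z^k in F becomes c·x^i·y^j·1^k = c·x^i·y^j.
Substituting Z = 1: F(X, Y, 1) = 2*x**2 + 2*x + 2*y**2 - 2*y - 2.
Note: deg(f) ≤ deg(F) = 2; strict inequality happens when F is divisible by Z (lost terms).


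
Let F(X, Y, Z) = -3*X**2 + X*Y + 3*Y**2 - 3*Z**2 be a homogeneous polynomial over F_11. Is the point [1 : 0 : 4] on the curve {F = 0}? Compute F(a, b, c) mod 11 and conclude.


F(1,0,4) ≡ 4 (mod 11); P is NOT on the curve.

Evaluate F(1, 0, 4) term-by-term (mod 11).
  -3*X**2 ↦ -3·1·1·1 = -3
  X*Y ↦ 1·1·0·1 = 0
  3*Y**2 ↦ 3·1·0·1 = 0
  -3*Z**2 ↦ -3·1·1·16 = -48
Sum: F(1, 0, 4) = (-3) + (0) + (0) + (-48) = -51.
Reducing mod 11: -51 ≡ 4 (mod 11).
Since F(a, b, c) ≡ 4 ≠ 0 (mod 11), P does NOT lie on the curve.


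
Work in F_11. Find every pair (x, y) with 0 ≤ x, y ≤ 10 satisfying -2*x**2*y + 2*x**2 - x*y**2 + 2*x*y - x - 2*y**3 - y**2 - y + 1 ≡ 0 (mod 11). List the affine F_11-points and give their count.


Affine F_11-points: {(0, 6), (2, 10), (3, 6), (3, 7), (5, 7), (6, 2), (8, 0), (9, 0), (10, 2), (10, 10)}; count = 10.

For each of the 121 pairs (x, y) ∈ F_11², evaluate f(x, y) mod 11. Record the zeros.
  x = 0: [0↦1, 1↦8, 2↦1, 3↦1, 4↦7, 5↦7, 6↦0, 7↦7, 8↦5, 9↦4, 10↦3]  zeros at y ∈ {6}
  x = 1: [0↦2, 1↦8, 2↦9, 3↦4, 4↦3, 5↦5, 6↦9, 7↦3, 8↦8, 9↦1, 10↦3]  zeros at y ∈ ∅
  x = 2: [0↦7, 1↦8, 2↦2, 3↦10, 4↦9, 5↦9, 6↦9, 7↦8, 8↦5, 9↦10, 10↦0]  zeros at y ∈ {10}
  x = 3: [0↦5, 1↦8, 2↦2, 3↦8, 4↦3, 5↦8, 6↦0, 7↦0, 8↦7, 9↦9, 10↦5]  zeros at y ∈ {6, 7}
  x = 4: [0↦7, 1↦8, 2↦9, 3↦9, 4↦7, 5↦2, 6↦4, 7↦1, 8↦3, 9↦9, 10↦7]  zeros at y ∈ ∅
  x = 5: [0↦2, 1↦8, 2↦1, 3↦2, 4↦10, 5↦2, 6↦10, 7↦0, 8↦4, 9↦10, 10↦6]  zeros at y ∈ {7}
  x = 6: [0↦1, 1↦8, 2↦0, 3↦9, 4↦1, 5↦8, 6↦7, 7↦8, 8↦10, 9↦1, 10↦2]  zeros at y ∈ {2}
  x = 7: [0↦4, 1↦8, 2↦6, 3↦8, 4↦2, 5↦9, 6↦6, 7↦3, 8↦10, 9↦4, 10↦6]  zeros at y ∈ ∅
  x = 8: [0↦0, 1↦8, 2↦8, 3↦10, 4↦2, 5↦5, 6↦7, 7↦7, 8↦4, 9↦8, 10↦7]  zeros at y ∈ {0}
  x = 9: [0↦0, 1↦8, 2↦6, 3↦4, 4↦1, 5↦7, 6↦10, 7↦9, 8↦3, 9↦2, 10↦5]  zeros at y ∈ {0}
  x = 10: [0↦4, 1↦8, 2↦0, 3↦1, 4↦10, 5↦4, 6↦4, 7↦9, 8↦7, 9↦8, 10↦0]  zeros at y ∈ {2, 10}
Collecting zeros: affine points = {(0, 6), (2, 10), (3, 6), (3, 7), (5, 7), (6, 2), (8, 0), (9, 0), (10, 2), (10, 10)}.
Total count |C(F_11)_aff| = 10.


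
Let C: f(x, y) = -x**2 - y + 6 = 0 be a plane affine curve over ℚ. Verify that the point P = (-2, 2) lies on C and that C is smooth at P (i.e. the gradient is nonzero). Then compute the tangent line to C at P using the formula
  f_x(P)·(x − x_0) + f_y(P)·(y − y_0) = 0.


Tangent line at P: 4*x - y + 10 = 0.

Step 1: f(-2, 2) = 0, so P lies on C.
Step 2: partial derivatives
  f_x(x, y) = -2*x, f_y(x, y) = -1.
  f_x(P) = 4, f_y(P) = -1 (gradient nonzero, so P is smooth).
Step 3: tangent line at P: 4·(x − -2) + -1·(y − 2) = 0.
Expanding: 4*x - y + 10 = 0.


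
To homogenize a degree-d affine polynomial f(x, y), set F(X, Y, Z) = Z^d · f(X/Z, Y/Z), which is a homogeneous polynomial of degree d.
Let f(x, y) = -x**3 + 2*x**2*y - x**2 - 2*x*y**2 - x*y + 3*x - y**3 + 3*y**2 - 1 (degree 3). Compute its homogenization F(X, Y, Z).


F(X, Y, Z) = -X**3 + 2*X**2*Y - X**2*Z - 2*X*Y**2 - X*Y*Z + 3*X*Z**2 - Y**3 + 3*Y**2*Z - Z**3

deg(f) = 3.
Substitute x = X/Z, y = Y/Z into f, then multiply by Z^3.
  monomial -1·x^3·y^0 ↦ -1·X^3·Y^0·Z^0.
  monomial 2·x^2·y^1 ↦ 2·X^2·Y^1·Z^0.
  monomial -1·x^2·y^0 ↦ -1·X^2·Y^0·Z^1.
  monomial -2·x^1·y^2 ↦ -2·X^1·Y^2·Z^0.
  monomial -1·x^1·y^1 ↦ -1·X^1·Y^1·Z^1.
  monomial 3·x^1·y^0 ↦ 3·X^1·Y^0·Z^2.
  monomial -1·x^0·y^3 ↦ -1·X^0·Y^3·Z^0.
  monomial 3·x^0·y^2 ↦ 3·X^0·Y^2·Z^1.
  monomial -1·x^0·y^0 ↦ -1·X^0·Y^0·Z^3.
Collecting: F(X, Y, Z) = -X**3 + 2*X**2*Y - X**2*Z - 2*X*Y**2 - X*Y*Z + 3*X*Z**2 - Y**3 + 3*Y**2*Z - Z**3.


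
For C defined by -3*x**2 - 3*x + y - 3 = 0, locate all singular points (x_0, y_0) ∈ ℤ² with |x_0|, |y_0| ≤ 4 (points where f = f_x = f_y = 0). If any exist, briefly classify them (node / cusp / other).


No singular points in the scanned grid; C is smooth there.

Compute partial derivatives:
  f_x = -6*x - 3.
  f_y = 1.
f_y = 1 is a nonzero constant, so f_y never vanishes: no point (x, y) can satisfy f = f_x = f_y = 0. In particular no (x, y) ∈ {−4, ..., 4}² is singular; the curve is smooth.


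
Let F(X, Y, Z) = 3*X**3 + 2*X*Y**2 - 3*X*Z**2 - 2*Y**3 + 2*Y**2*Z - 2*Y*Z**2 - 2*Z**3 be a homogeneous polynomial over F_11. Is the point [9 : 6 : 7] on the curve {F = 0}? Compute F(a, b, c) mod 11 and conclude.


F(9,6,7) ≡ 2 (mod 11); P is NOT on the curve.

Evaluate F(9, 6, 7) term-by-term (mod 11).
  3*X**3 ↦ 3·729·1·1 = 2187
  2*X*Y**2 ↦ 2·9·36·1 = 648
  -3*X*Z**2 ↦ -3·9·1·49 = -1323
  -2*Y**3 ↦ -2·1·216·1 = -432
  2*Y**2*Z ↦ 2·1·36·7 = 504
  -2*Y*Z**2 ↦ -2·1·6·49 = -588
  -2*Z**3 ↦ -2·1·1·343 = -686
Sum: F(9, 6, 7) = (2187) + (648) + (-1323) + (-432) + (504) + (-588) + (-686) = 310.
Reducing mod 11: 310 ≡ 2 (mod 11).
Since F(a, b, c) ≡ 2 ≠ 0 (mod 11), P does NOT lie on the curve.


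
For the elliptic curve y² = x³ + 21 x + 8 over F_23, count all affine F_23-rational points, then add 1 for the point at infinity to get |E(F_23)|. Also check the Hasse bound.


Affine points = {(0, 10), (0, 13), (2, 9), (2, 14), (3, 11), (3, 12), (4, 8), (4, 15), (5, 10), (5, 13), (9, 11), (9, 12), (11, 11), (11, 12), (15, 8), (15, 15), (16, 1), (16, 22), (18, 10), (18, 13), (21, 2), (21, 21), (22, 3), (22, 20)}; affine count = 24; |E(F_23)| = 25.

Discriminant check: Δ ∝ 4a³ + 27b² = 4·21³ + 27·8² = 4·9261 + 27·64 ≡ 17 (mod 23). Nonzero ⇒ E is nonsingular.
For each x ∈ F_23, compute rhs = x³ + 21·x + 8 mod 23, then count y ∈ F_23 with y² ≡ rhs.
  x = 0: rhs = 8, matching y values: 10, 13 (2 points).
  x = 1: rhs = 7, matching y values: none (0 points).
  x = 2: rhs = 12, matching y values: 9, 14 (2 points).
  x = 3: rhs = 6, matching y values: 11, 12 (2 points).
  x = 4: rhs = 18, matching y values: 8, 15 (2 points).
  x = 5: rhs = 8, matching y values: 10, 13 (2 points).
  x = 6: rhs = 5, matching y values: none (0 points).
  x = 7: rhs = 15, matching y values: none (0 points).
  x = 8: rhs = 21, matching y values: none (0 points).
  x = 9: rhs = 6, matching y values: 11, 12 (2 points).
  x = 10: rhs = 22, matching y values: none (0 points).
  x = 11: rhs = 6, matching y values: 11, 12 (2 points).
  x = 12: rhs = 10, matching y values: none (0 points).
  x = 13: rhs = 17, matching y values: none (0 points).
  x = 14: rhs = 10, matching y values: none (0 points).
  x = 15: rhs = 18, matching y values: 8, 15 (2 points).
  x = 16: rhs = 1, matching y values: 1, 22 (2 points).
  x = 17: rhs = 11, matching y values: none (0 points).
  x = 18: rhs = 8, matching y values: 10, 13 (2 points).
  x = 19: rhs = 21, matching y values: none (0 points).
  x = 20: rhs = 10, matching y values: none (0 points).
  x = 21: rhs = 4, matching y values: 2, 21 (2 points).
  x = 22: rhs = 9, matching y values: 3, 20 (2 points).
Total affine count: 24.
Full point count |E(F_23)| = 24 + 1 = 25.
Hasse bound: |25 − (23+1)| = |1| = 1 ≤ 2√23 ≈ 9.5917 ✓.


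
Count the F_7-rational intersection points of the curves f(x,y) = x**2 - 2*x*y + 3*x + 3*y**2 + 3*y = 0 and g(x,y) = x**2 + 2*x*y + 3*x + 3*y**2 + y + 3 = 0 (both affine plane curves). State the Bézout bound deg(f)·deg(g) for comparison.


Common zeros: ∅; count = 0; Bézout bound = 4.

deg(f) = 2, deg(g) = 2, so Bézout bound = 4.
Scan x ∈ F_7. For each x, list the y ∈ F_7 with f(x, y) ≡ 0 and those with g(x, y) ≡ 0 (mod 7); the common zeros in that column are the intersection.
  x = 0: f ≡ 0 at y ∈ {0, 6}; g ≡ 0 at y ∈ {1}; common: ∅.
  x = 1: f ≡ 0 at y ∈ {4, 5}; g ≡ 0 at y ∈ {0, 6}; common: ∅.
  x = 2: f ≡ 0 at y ∈ {6}; g ≡ 0 at y ∈ {1, 2}; common: ∅.
  x = 3: f ≡ 0 at y ∈ ∅; g ≡ 0 at y ∈ {0}; common: ∅.
  x = 4: f ≡ 0 at y ∈ {0, 4}; g ≡ 0 at y ∈ ∅; common: ∅.
  x = 5: f ≡ 0 at y ∈ ∅; g ≡ 0 at y ∈ {2, 6}; common: ∅.
  x = 6: f ≡ 0 at y ∈ {5}; g ≡ 0 at y ∈ ∅; common: ∅.
Collecting: common zeros = ∅, so the count is 0.
Comparison with the Bézout bound: 0 ≤ 4 = deg(f)·deg(g), as expected for curves with no common component (the affine F_7-count falls short of the bound because intersections may lie at infinity, over extension fields, or carry multiplicity).


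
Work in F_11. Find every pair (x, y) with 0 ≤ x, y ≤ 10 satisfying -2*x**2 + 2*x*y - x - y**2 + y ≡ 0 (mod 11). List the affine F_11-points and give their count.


Affine F_11-points: {(0, 0), (0, 1), (3, 2), (3, 5), (4, 2), (4, 7), (5, 0), (6, 1), (7, 5), (7, 10), (8, 7), (8, 10)}; count = 12.

For each of the 121 pairs (x, y) ∈ F_11², evaluate f(x, y) mod 11. Record the zeros.
  x = 0: [0↦0, 1↦0, 2↦9, 3↦5, 4↦10, 5↦2, 6↦3, 7↦2, 8↦10, 9↦5, 10↦9]  zeros at y ∈ {0, 1}
  x = 1: [0↦8, 1↦10, 2↦10, 3↦8, 4↦4, 5↦9, 6↦1, 7↦2, 8↦1, 9↦9, 10↦4]  zeros at y ∈ ∅
  x = 2: [0↦1, 1↦5, 2↦7, 3↦7, 4↦5, 5↦1, 6↦6, 7↦9, 8↦10, 9↦9, 10↦6]  zeros at y ∈ ∅
  x = 3: [0↦1, 1↦7, 2↦0, 3↦2, 4↦2, 5↦0, 6↦7, 7↦1, 8↦4, 9↦5, 10↦4]  zeros at y ∈ {2, 5}
  x = 4: [0↦8, 1↦5, 2↦0, 3↦4, 4↦6, 5↦6, 6↦4, 7↦0, 8↦5, 9↦8, 10↦9]  zeros at y ∈ {2, 7}
  x = 5: [0↦0, 1↦10, 2↦7, 3↦2, 4↦6, 5↦8, 6↦8, 7↦6, 8↦2, 9↦7, 10↦10]  zeros at y ∈ {0}
  x = 6: [0↦10, 1↦0, 2↦10, 3↦7, 4↦2, 5↦6, 6↦8, 7↦8, 8↦6, 9↦2, 10↦7]  zeros at y ∈ {1}
  x = 7: [0↦5, 1↦8, 2↦9, 3↦8, 4↦5, 5↦0, 6↦4, 7↦6, 8↦6, 9↦4, 10↦0]  zeros at y ∈ {5, 10}
  x = 8: [0↦7, 1↦1, 2↦4, 3↦5, 4↦4, 5↦1, 6↦7, 7↦0, 8↦2, 9↦2, 10↦0]  zeros at y ∈ {7, 10}
  x = 9: [0↦5, 1↦1, 2↦6, 3↦9, 4↦10, 5↦9, 6↦6, 7↦1, 8↦5, 9↦7, 10↦7]  zeros at y ∈ ∅
  x = 10: [0↦10, 1↦8, 2↦4, 3↦9, 4↦1, 5↦2, 6↦1, 7↦9, 8↦4, 9↦8, 10↦10]  zeros at y ∈ ∅
Collecting zeros: affine points = {(0, 0), (0, 1), (3, 2), (3, 5), (4, 2), (4, 7), (5, 0), (6, 1), (7, 5), (7, 10), (8, 7), (8, 10)}.
Total count |C(F_11)_aff| = 12.


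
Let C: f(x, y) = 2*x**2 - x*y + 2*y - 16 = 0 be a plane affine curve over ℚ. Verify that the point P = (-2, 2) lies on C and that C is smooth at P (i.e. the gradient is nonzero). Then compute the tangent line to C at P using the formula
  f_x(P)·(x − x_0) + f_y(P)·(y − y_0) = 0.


Tangent line at P: -10*x + 4*y - 28 = 0.

Step 1: f(-2, 2) = 0, so P lies on C.
Step 2: partial derivatives
  f_x(x, y) = 4*x - y, f_y(x, y) = 2 - x.
  f_x(P) = -10, f_y(P) = 4 (gradient nonzero, so P is smooth).
Step 3: tangent line at P: -10·(x − -2) + 4·(y − 2) = 0.
Expanding: -10*x + 4*y - 28 = 0.


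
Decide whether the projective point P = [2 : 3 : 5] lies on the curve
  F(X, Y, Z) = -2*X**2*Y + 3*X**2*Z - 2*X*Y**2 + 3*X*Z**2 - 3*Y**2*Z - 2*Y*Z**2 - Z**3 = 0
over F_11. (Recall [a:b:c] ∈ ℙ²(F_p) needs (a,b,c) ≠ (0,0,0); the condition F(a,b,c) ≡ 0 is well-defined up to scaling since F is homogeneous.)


F(2,3,5) ≡ 4 (mod 11); P is NOT on the curve.

Evaluate F(2, 3, 5) term-by-term (mod 11).
  -2*X**2*Y ↦ -2·4·3·1 = -24
  3*X**2*Z ↦ 3·4·1·5 = 60
  -2*X*Y**2 ↦ -2·2·9·1 = -36
  3*X*Z**2 ↦ 3·2·1·25 = 150
  -3*Y**2*Z ↦ -3·1·9·5 = -135
  -2*Y*Z**2 ↦ -2·1·3·25 = -150
  -Z**3 ↦ -1·1·1·125 = -125
Sum: F(2, 3, 5) = (-24) + (60) + (-36) + (150) + (-135) + (-150) + (-125) = -260.
Reducing mod 11: -260 ≡ 4 (mod 11).
Since F(a, b, c) ≡ 4 ≠ 0 (mod 11), P does NOT lie on the curve.


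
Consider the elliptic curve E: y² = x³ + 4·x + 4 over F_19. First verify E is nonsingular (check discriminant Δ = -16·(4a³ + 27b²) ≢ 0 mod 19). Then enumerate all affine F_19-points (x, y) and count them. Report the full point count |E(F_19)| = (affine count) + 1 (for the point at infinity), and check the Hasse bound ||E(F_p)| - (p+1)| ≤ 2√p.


Affine points = {(0, 2), (0, 17), (1, 3), (1, 16), (2, 1), (2, 18), (3, 9), (3, 10), (5, 4), (5, 15), (6, 4), (6, 15), (8, 4), (8, 15), (9, 3), (9, 16), (11, 7), (11, 12), (13, 7), (13, 12), (14, 7), (14, 12), (15, 0), (17, 8), (17, 11)}; affine count = 25; |E(F_19)| = 26.

Discriminant check: Δ ∝ 4a³ + 27b² = 4·4³ + 27·4² = 4·64 + 27·16 ≡ 4 (mod 19). Nonzero ⇒ E is nonsingular.
For each x ∈ F_19, compute rhs = x³ + 4·x + 4 mod 19, then count y ∈ F_19 with y² ≡ rhs.
  x = 0: rhs = 4, matching y values: 2, 17 (2 points).
  x = 1: rhs = 9, matching y values: 3, 16 (2 points).
  x = 2: rhs = 1, matching y values: 1, 18 (2 points).
  x = 3: rhs = 5, matching y values: 9, 10 (2 points).
  x = 4: rhs = 8, matching y values: none (0 points).
  x = 5: rhs = 16, matching y values: 4, 15 (2 points).
  x = 6: rhs = 16, matching y values: 4, 15 (2 points).
  x = 7: rhs = 14, matching y values: none (0 points).
  x = 8: rhs = 16, matching y values: 4, 15 (2 points).
  x = 9: rhs = 9, matching y values: 3, 16 (2 points).
  x = 10: rhs = 18, matching y values: none (0 points).
  x = 11: rhs = 11, matching y values: 7, 12 (2 points).
  x = 12: rhs = 13, matching y values: none (0 points).
  x = 13: rhs = 11, matching y values: 7, 12 (2 points).
  x = 14: rhs = 11, matching y values: 7, 12 (2 points).
  x = 15: rhs = 0, matching y values: 0 (1 points).
  x = 16: rhs = 3, matching y values: none (0 points).
  x = 17: rhs = 7, matching y values: 8, 11 (2 points).
  x = 18: rhs = 18, matching y values: none (0 points).
Total affine count: 25.
Full point count |E(F_19)| = 25 + 1 = 26.
Hasse bound: |26 − (19+1)| = |6| = 6 ≤ 2√19 ≈ 8.7178 ✓.


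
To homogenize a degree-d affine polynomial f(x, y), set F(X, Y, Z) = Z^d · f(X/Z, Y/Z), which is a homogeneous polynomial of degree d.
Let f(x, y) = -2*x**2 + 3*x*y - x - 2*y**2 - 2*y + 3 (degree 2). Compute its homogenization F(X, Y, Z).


F(X, Y, Z) = -2*X**2 + 3*X*Y - X*Z - 2*Y**2 - 2*Y*Z + 3*Z**2

deg(f) = 2.
Substitute x = X/Z, y = Y/Z into f, then multiply by Z^2.
  monomial -2·x^2·y^0 ↦ -2·X^2·Y^0·Z^0.
  monomial 3·x^1·y^1 ↦ 3·X^1·Y^1·Z^0.
  monomial -1·x^1·y^0 ↦ -1·X^1·Y^0·Z^1.
  monomial -2·x^0·y^2 ↦ -2·X^0·Y^2·Z^0.
  monomial -2·x^0·y^1 ↦ -2·X^0·Y^1·Z^1.
  monomial 3·x^0·y^0 ↦ 3·X^0·Y^0·Z^2.
Collecting: F(X, Y, Z) = -2*X**2 + 3*X*Y - X*Z - 2*Y**2 - 2*Y*Z + 3*Z**2.


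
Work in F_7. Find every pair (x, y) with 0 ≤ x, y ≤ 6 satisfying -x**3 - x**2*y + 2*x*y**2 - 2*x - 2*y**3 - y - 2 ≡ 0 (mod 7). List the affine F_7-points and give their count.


Affine F_7-points: {(1, 1), (2, 0), (2, 4), (2, 5), (3, 0), (6, 3)}; count = 6.

For each of the 49 pairs (x, y) ∈ F_7², evaluate f(x, y) mod 7. Record the zeros.
  x = 0: [0↦5, 1↦2, 2↦1, 3↦4, 4↦6, 5↦2, 6↦1]  zeros at y ∈ ∅
  x = 1: [0↦2, 1↦0, 2↦4, 3↦2, 4↦3, 5↦2, 6↦1]  zeros at y ∈ {1}
  x = 2: [0↦0, 1↦4, 2↦4, 3↦2, 4↦0, 5↦0, 6↦4]  zeros at y ∈ {0, 4, 5}
  x = 3: [0↦0, 1↦1, 2↦2, 3↦5, 4↦5, 5↦4, 6↦4]  zeros at y ∈ {0}
  x = 4: [0↦3, 1↦6, 2↦6, 3↦5, 4↦5, 5↦1, 6↦2]  zeros at y ∈ ∅
  x = 5: [0↦3, 1↦6, 2↦3, 3↦3, 4↦1, 5↦6, 6↦6]  zeros at y ∈ ∅
  x = 6: [0↦1, 1↦2, 2↦1, 3↦0, 4↦1, 5↦6, 6↦3]  zeros at y ∈ {3}
Collecting zeros: affine points = {(1, 1), (2, 0), (2, 4), (2, 5), (3, 0), (6, 3)}.
Total count |C(F_7)_aff| = 6.


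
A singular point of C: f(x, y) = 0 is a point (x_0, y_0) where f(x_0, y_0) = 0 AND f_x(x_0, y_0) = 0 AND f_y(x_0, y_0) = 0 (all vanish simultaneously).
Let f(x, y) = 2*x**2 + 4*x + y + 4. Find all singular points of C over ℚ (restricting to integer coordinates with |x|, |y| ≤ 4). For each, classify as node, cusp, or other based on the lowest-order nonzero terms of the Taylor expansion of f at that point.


No singular points in the scanned grid; C is smooth there.

Compute partial derivatives:
  f_x = 4*x + 4.
  f_y = 1.
f_y = 1 is a nonzero constant, so f_y never vanishes: no point (x, y) can satisfy f = f_x = f_y = 0. In particular no (x, y) ∈ {−4, ..., 4}² is singular; the curve is smooth.


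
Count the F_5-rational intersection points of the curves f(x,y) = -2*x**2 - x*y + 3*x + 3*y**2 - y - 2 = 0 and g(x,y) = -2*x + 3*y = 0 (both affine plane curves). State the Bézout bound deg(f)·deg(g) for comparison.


Common zeros: ∅; count = 0; Bézout bound = 2.

deg(f) = 2, deg(g) = 1, so Bézout bound = 2.
Scan x ∈ F_5. For each x, list the y ∈ F_5 with f(x, y) ≡ 0 and those with g(x, y) ≡ 0 (mod 5); the common zeros in that column are the intersection.
  x = 0: f ≡ 0 at y ∈ {1}; g ≡ 0 at y ∈ {0}; common: ∅.
  x = 1: f ≡ 0 at y ∈ {1, 3}; g ≡ 0 at y ∈ {4}; common: ∅.
  x = 2: f ≡ 0 at y ∈ ∅; g ≡ 0 at y ∈ {3}; common: ∅.
  x = 3: f ≡ 0 at y ∈ ∅; g ≡ 0 at y ∈ {2}; common: ∅.
  x = 4: f ≡ 0 at y ∈ {2, 3}; g ≡ 0 at y ∈ {1}; common: ∅.
Collecting: common zeros = ∅, so the count is 0.
Comparison with the Bézout bound: 0 ≤ 2 = deg(f)·deg(g), as expected for curves with no common component (the affine F_5-count falls short of the bound because intersections may lie at infinity, over extension fields, or carry multiplicity).


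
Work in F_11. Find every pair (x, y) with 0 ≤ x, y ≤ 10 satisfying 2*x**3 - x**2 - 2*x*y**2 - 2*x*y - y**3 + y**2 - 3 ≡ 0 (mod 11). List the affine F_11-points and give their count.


Affine F_11-points: {(0, 7), (0, 8), (1, 3), (1, 8), (1, 10), (2, 10), (3, 10), (4, 4), (4, 5), (4, 6), (5, 8), (6, 3), (8, 0), (10, 3)}; count = 14.

For each of the 121 pairs (x, y) ∈ F_11², evaluate f(x, y) mod 11. Record the zeros.
  x = 0: [0↦8, 1↦8, 2↦4, 3↦1, 4↦4, 5↦7, 6↦4, 7↦0, 8↦0, 9↦9, 10↦10]  zeros at y ∈ {7, 8}
  x = 1: [0↦9, 1↦5, 2↦4, 3↦0, 4↦9, 5↦3, 6↦9, 7↦10, 8↦0, 9↦6, 10↦0]  zeros at y ∈ {3, 8, 10}
  x = 2: [0↦9, 1↦1, 2↦3, 3↦9, 4↦2, 5↦9, 6↦2, 7↦8, 8↦10, 9↦2, 10↦0]  zeros at y ∈ {10}
  x = 3: [0↦9, 1↦8, 2↦2, 3↦7, 4↦6, 5↦4, 6↦6, 7↦6, 8↦9, 9↦9, 10↦0]  zeros at y ∈ {10}
  x = 4: [0↦10, 1↦5, 2↦2, 3↦6, 4↦0, 5↦0, 6↦0, 7↦5, 8↦9, 9↦6, 10↦1]  zeros at y ∈ {4, 5, 6}
  x = 5: [0↦2, 1↦4, 2↦4, 3↦7, 4↦7, 5↦9, 6↦7, 7↦6, 8↦0, 9↦5, 10↦4]  zeros at y ∈ {8}
  x = 6: [0↦8, 1↦6, 2↦9, 3↦0, 4↦6, 5↦10, 6↦6, 7↦10, 8↦5, 9↦7, 10↦10]  zeros at y ∈ {3}
  x = 7: [0↦7, 1↦1, 2↦7, 3↦8, 4↦9, 5↦4, 6↦9, 7↦7, 8↦3, 9↦2, 10↦9]  zeros at y ∈ ∅
  x = 8: [0↦0, 1↦1, 2↦10, 3↦10, 4↦6, 5↦3, 6↦6, 7↦9, 8↦6, 9↦2, 10↦2]  zeros at y ∈ {0}
  x = 9: [0↦10, 1↦7, 2↦8, 3↦7, 4↦9, 5↦8, 6↦9, 7↦6, 8↦4, 9↦8, 10↦1]  zeros at y ∈ ∅
  x = 10: [0↦5, 1↦9, 2↦2, 3↦0, 4↦8, 5↦9, 6↦8, 7↦10, 8↦9, 9↦10, 10↦7]  zeros at y ∈ {3}
Collecting zeros: affine points = {(0, 7), (0, 8), (1, 3), (1, 8), (1, 10), (2, 10), (3, 10), (4, 4), (4, 5), (4, 6), (5, 8), (6, 3), (8, 0), (10, 3)}.
Total count |C(F_11)_aff| = 14.
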